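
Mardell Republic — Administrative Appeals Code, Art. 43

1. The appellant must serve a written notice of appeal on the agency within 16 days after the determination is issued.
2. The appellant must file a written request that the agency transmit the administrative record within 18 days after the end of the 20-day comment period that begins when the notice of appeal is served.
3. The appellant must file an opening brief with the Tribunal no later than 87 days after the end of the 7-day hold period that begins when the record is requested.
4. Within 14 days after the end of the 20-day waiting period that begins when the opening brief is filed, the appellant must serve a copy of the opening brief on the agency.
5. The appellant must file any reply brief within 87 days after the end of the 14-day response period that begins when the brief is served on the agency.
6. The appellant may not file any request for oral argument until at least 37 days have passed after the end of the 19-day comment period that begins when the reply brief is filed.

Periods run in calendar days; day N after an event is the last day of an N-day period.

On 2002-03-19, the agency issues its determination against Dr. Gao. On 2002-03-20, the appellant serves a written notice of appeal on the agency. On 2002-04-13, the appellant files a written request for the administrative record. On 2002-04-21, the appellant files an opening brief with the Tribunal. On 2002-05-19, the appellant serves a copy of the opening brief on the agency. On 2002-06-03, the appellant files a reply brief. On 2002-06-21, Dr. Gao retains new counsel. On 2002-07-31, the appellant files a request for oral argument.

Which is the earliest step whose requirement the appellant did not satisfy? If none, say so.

(1) due by 2002-03-19 + 16 days = 2002-04-04; 2002-03-20 is within that limit.
(2) due by 2002-04-09 + 18 days = 2002-04-27; done 2002-04-13 — timely.
(3) due by 2002-04-20 + 87 days = 2002-07-16; 2002-04-21 is within that limit.
(4) due by 2002-05-11 + 14 days = 2002-05-25; 2002-05-19 is within that limit.
(5) due by 2002-06-02 + 87 days = 2002-08-28; completed 2002-06-03, before the deadline.
(6) permitted from 2002-06-22 + 37 days = 2002-07-29 onward; done 2002-07-31, after the minimum wait.

None — every step was satisfied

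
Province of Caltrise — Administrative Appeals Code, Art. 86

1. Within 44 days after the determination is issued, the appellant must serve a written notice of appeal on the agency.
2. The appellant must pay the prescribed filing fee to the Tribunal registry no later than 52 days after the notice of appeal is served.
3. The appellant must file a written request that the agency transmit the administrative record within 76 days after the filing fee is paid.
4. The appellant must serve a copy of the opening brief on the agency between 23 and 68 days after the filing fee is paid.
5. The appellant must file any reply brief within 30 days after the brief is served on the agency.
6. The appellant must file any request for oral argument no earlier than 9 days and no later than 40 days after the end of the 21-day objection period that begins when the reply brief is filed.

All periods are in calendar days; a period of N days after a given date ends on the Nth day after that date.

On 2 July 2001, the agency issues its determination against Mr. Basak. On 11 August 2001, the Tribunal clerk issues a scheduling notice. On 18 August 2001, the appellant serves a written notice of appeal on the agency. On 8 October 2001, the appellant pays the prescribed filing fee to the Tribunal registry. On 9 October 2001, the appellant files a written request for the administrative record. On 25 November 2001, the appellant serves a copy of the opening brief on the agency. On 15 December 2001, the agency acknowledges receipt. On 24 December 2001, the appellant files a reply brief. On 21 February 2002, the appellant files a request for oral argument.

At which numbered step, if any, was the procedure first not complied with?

Step 1

Step 1: 44 days after 2 July 2001 (when the determination is issued) is 15 August 2001; not done until 18 August 2001, 3 days after the deadline.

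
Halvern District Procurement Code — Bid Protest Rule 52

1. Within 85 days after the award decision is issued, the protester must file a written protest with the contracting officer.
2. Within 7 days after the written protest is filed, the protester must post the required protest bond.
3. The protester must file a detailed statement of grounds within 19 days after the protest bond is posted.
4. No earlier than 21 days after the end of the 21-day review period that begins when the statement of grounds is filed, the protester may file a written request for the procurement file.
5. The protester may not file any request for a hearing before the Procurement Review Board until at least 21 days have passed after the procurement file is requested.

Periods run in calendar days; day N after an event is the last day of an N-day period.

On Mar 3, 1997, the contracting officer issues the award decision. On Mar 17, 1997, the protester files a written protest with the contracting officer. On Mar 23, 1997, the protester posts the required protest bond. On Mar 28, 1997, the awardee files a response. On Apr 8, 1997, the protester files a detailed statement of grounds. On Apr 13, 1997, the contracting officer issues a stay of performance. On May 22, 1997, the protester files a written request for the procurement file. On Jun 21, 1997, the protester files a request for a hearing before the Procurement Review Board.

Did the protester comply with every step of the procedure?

Yes

(1) due by Mar 3, 1997 + 85 days = May 27, 1997; completed Mar 17, 1997, before the deadline.
(2) due by Mar 17, 1997 + 7 days = Mar 24, 1997; Mar 23, 1997 is within that limit.
(3) due by Mar 23, 1997 + 19 days = Apr 11, 1997; done Apr 8, 1997 — timely.
(4) permitted from Apr 29, 1997 + 21 days = May 20, 1997 onward; May 22, 1997 is on or after that date.
(5) permitted from May 22, 1997 + 21 days = Jun 12, 1997 onward; Jun 21, 1997 is on or after that date.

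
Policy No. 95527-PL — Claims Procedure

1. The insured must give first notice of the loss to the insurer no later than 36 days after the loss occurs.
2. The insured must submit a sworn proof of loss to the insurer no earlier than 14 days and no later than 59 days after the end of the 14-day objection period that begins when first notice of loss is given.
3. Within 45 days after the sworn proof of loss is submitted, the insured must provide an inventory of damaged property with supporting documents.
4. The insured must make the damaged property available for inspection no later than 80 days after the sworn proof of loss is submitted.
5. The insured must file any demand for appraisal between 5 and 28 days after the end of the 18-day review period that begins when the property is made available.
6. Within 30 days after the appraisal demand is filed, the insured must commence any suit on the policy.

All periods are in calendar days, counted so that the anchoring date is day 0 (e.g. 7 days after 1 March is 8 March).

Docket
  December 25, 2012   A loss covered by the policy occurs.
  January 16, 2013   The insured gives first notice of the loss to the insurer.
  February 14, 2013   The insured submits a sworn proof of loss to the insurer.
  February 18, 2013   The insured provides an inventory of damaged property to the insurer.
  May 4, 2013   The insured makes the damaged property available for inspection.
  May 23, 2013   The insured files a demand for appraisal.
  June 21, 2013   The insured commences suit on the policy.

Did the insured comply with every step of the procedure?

(1) due by December 25, 2012 + 36 days = January 30, 2013; done January 16, 2013 — timely.
(2) the permitted window runs from January 30, 2013 + 14 = February 13, 2013 to January 30, 2013 + 59 = March 30, 2013; done February 14, 2013, which is between those dates.
(3) due by February 14, 2013 + 45 days = March 31, 2013; February 18, 2013 is within that limit.
(4) due by February 14, 2013 + 80 days = May 5, 2013; done May 4, 2013 — timely.
(5) the permitted window runs from May 22, 2013 + 5 = May 27, 2013 to May 22, 2013 + 28 = June 19, 2013; May 23, 2013 is 4 days too early.
Later steps need not be reached.

No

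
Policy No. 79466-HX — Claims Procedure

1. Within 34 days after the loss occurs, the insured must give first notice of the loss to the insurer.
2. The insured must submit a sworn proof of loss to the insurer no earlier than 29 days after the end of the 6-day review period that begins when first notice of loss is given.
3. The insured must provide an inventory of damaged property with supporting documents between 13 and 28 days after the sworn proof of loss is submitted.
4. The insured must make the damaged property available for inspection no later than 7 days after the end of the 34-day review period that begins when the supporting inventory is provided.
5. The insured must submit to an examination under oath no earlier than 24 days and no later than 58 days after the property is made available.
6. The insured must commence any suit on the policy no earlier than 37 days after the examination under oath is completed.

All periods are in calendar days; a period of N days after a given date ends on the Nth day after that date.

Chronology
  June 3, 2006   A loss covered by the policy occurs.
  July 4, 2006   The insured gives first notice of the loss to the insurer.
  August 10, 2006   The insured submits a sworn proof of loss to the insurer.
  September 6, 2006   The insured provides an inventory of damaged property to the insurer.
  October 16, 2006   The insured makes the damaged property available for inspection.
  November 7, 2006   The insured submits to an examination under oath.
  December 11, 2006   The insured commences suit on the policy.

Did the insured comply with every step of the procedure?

No

Step 1: 34 days after June 3, 2006 (when the loss occurs) is July 7, 2006; July 4, 2006 is within that limit.
Step 2: the earliest permitted date is 29 days after July 10, 2006 (end of the 6-day review period, which began when first notice of loss is given on July 4, 2006), i.e. August 8, 2006; done August 10, 2006 — permitted.
Step 3: the window is 13–28 days after August 10, 2006 (when the sworn proof of loss is submitted), so August 23, 2006 through September 7, 2006; September 6, 2006 falls inside that range.
Step 4: 7 days after October 10, 2006 (end of the 34-day review period, which began when the supporting inventory is provided on September 6, 2006) is October 17, 2006; done October 16, 2006 — timely.
Step 5: the window is 24–58 days after October 16, 2006 (when the property is made available), so November 9, 2006 through December 13, 2006; done November 7, 2006 — 2 days before the window opened.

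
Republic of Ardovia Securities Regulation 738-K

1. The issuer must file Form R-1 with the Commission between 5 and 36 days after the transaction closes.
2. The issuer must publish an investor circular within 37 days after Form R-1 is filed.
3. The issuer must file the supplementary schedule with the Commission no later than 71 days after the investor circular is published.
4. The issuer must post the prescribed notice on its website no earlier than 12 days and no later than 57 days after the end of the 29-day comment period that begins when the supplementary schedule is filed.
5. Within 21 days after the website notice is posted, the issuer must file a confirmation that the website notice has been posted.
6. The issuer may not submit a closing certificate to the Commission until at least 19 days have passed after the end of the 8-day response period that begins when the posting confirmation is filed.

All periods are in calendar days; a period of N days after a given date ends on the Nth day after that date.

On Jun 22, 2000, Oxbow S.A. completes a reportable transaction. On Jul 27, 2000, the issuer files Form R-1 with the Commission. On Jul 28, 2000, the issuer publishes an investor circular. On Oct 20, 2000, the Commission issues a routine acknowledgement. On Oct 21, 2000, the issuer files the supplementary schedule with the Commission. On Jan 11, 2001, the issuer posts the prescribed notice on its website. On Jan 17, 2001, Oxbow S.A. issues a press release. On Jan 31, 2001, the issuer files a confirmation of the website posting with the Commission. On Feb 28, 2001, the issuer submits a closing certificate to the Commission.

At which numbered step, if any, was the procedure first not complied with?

(1) the permitted window runs from Jun 22, 2000 + 5 = Jun 27, 2000 to Jun 22, 2000 + 36 = Jul 28, 2000; Jul 27, 2000 falls inside that range.
(2) due by Jul 27, 2000 + 37 days = Sep 2, 2000; completed Jul 28, 2000, before the deadline.
(3) due by Jul 28, 2000 + 71 days = Oct 7, 2000; not done until Oct 21, 2000, 14 days after the deadline.

Step 3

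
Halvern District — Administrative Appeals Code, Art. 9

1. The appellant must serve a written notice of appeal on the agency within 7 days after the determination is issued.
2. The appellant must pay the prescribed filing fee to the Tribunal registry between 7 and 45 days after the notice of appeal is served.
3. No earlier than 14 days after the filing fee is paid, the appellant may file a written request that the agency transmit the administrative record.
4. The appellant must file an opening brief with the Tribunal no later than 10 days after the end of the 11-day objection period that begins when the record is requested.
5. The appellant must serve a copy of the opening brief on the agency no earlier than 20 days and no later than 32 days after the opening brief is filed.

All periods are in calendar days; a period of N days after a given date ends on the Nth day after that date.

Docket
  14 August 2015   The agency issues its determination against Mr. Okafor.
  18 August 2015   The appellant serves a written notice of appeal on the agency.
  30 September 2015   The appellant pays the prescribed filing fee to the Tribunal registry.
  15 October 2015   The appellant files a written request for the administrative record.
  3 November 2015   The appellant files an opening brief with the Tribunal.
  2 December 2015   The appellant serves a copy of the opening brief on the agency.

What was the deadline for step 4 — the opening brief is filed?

5 November 2015

The record is requested on 15 October 2015; the 11-day objection period therefore ends 26 October 2015, and step 4 runs from that date. 10 days after 26 October 2015 is 5 November 2015.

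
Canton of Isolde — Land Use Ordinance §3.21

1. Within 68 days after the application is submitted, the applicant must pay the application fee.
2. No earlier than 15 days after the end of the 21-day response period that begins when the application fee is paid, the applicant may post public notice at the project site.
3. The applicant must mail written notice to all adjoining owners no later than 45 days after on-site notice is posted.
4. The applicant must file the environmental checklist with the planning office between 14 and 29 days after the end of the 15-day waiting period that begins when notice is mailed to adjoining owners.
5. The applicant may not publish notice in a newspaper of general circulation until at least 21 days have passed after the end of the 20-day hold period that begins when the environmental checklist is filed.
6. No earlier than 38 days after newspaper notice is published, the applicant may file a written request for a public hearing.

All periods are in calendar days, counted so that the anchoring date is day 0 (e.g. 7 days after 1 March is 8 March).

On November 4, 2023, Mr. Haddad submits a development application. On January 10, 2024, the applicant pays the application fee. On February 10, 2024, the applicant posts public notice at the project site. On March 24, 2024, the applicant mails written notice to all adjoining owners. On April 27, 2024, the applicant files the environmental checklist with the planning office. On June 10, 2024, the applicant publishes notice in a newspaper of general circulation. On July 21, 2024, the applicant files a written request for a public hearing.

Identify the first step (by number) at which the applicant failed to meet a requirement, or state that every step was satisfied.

Step 2

(1) due by November 4, 2023 + 68 days = January 11, 2024; January 10, 2024 is within that limit.
(2) permitted from January 31, 2024 + 15 days = February 15, 2024 onward; acted on February 10, 2024, 5 days prematurely.
The analysis stops there.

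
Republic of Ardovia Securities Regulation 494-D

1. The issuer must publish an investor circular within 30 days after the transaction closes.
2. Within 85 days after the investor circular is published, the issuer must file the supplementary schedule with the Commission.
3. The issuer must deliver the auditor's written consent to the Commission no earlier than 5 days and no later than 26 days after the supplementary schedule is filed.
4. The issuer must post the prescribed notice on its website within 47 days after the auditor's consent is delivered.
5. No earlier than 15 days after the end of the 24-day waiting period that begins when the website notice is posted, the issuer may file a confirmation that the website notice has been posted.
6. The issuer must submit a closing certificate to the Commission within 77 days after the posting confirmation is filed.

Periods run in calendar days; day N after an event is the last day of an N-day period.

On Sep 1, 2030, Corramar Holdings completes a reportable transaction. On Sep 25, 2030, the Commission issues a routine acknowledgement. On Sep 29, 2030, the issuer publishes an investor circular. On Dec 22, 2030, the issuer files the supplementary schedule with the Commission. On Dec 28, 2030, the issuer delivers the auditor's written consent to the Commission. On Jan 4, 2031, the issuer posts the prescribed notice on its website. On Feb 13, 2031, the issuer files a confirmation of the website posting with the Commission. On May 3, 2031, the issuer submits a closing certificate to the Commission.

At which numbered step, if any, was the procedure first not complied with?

Step 6

Step 1 — counting 30 days from Sep 1, 2030 (when the transaction closes) gives a deadline of Oct 1, 2030; completed Sep 29, 2030, before the deadline.
Step 2 — counting 85 days from Sep 29, 2030 (when the investor circular is published) gives a deadline of Dec 23, 2030; done Dec 22, 2030 — timely.
Step 3 — 5 and 26 days from Dec 22, 2030 (when the supplementary schedule is filed) are Dec 27, 2030 and Jan 17, 2031 respectively; done Dec 28, 2030, which is between those dates.
Step 4 — counting 47 days from Dec 28, 2030 (when the auditor's consent is delivered) gives a deadline of Feb 13, 2031; completed Jan 4, 2031, before the deadline.
Step 5 — must wait 15 days from Jan 28, 2031 (end of the 24-day waiting period, which began when the website notice is posted on Jan 4, 2031), so not before Feb 12, 2031; Feb 13, 2031 is on or after that date.
Step 6 — counting 77 days from Feb 13, 2031 (when the posting confirmation is filed) gives a deadline of May 1, 2031; not done until May 3, 2031, 2 days after the deadline.
Later steps need not be reached.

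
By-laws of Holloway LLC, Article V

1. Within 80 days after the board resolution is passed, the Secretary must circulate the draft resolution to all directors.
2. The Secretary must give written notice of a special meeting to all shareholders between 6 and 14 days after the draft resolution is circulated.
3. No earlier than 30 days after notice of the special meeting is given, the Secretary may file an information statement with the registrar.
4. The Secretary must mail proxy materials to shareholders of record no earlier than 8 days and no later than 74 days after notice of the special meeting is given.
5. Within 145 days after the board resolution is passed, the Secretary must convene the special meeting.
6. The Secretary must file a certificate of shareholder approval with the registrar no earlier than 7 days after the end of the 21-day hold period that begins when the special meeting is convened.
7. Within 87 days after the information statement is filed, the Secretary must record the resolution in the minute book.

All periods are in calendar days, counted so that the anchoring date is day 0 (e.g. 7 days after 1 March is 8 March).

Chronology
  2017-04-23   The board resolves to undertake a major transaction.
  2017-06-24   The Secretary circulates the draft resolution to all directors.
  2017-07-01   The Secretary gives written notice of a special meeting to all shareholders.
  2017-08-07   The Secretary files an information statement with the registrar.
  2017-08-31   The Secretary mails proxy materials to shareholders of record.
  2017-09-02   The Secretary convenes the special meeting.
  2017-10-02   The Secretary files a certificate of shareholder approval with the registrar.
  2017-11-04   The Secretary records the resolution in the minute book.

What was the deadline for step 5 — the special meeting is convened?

Step 5 runs from 2017-04-23, when the board resolution is passed. 145 days after 2017-04-23 is 2017-09-15.

2017-09-15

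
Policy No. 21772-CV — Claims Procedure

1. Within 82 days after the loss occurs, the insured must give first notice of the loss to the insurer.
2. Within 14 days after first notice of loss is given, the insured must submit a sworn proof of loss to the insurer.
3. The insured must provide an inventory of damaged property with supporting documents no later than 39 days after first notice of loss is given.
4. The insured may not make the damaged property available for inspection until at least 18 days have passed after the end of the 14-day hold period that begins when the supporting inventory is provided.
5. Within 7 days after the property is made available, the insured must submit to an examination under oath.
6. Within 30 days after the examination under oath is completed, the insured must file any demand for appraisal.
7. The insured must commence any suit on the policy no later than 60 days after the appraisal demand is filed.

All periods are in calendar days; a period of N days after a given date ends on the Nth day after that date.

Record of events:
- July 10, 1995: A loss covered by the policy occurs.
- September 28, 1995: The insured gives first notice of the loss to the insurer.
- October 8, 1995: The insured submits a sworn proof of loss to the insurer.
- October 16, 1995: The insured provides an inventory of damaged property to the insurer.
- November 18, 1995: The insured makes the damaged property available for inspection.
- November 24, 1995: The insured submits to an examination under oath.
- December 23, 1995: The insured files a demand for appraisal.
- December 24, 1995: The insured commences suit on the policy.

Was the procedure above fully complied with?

Yes

Step 1 — counting 82 days from July 10, 1995 (when the loss occurs) gives a deadline of September 30, 1995; September 28, 1995 is within that limit.
Step 2 — counting 14 days from September 28, 1995 (when first notice of loss is given) gives a deadline of October 12, 1995; completed October 8, 1995, before the deadline.
Step 3 — counting 39 days from September 28, 1995 (when first notice of loss is given) gives a deadline of November 6, 1995; completed October 16, 1995, before the deadline.
Step 4 — must wait 18 days from October 30, 1995 (end of the 14-day hold period, which began when the supporting inventory is provided on October 16, 1995), so not before November 17, 1995; done November 18, 1995, after the minimum wait.
Step 5 — counting 7 days from November 18, 1995 (when the property is made available) gives a deadline of November 25, 1995; November 24, 1995 is within that limit.
Step 6 — counting 30 days from November 24, 1995 (when the examination under oath is completed) gives a deadline of December 24, 1995; done December 23, 1995 — timely.
Step 7 — counting 60 days from December 23, 1995 (when the appraisal demand is filed) gives a deadline of February 21, 1996; December 24, 1995 is within that limit.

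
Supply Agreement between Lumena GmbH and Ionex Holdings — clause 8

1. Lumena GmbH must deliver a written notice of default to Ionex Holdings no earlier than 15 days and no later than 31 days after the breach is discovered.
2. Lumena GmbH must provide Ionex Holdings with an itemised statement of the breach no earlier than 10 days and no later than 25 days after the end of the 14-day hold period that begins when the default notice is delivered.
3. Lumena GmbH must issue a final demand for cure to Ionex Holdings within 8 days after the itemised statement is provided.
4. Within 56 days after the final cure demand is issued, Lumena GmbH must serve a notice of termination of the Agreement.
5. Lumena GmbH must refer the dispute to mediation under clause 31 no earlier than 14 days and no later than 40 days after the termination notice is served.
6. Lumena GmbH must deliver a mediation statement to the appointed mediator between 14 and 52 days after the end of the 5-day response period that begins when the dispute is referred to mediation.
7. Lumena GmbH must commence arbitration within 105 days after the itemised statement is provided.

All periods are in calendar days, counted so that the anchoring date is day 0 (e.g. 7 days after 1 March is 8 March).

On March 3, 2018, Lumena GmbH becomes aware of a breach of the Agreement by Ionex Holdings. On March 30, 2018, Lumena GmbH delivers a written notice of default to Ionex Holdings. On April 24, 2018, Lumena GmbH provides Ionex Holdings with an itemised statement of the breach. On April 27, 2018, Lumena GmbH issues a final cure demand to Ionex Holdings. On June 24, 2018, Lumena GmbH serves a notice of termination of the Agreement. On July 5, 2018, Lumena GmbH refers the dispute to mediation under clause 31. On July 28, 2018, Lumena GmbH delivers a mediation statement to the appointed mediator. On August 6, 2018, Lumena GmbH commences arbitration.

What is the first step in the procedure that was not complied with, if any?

Step 1 — 15 and 31 days from March 3, 2018 (when the breach is discovered) are March 18, 2018 and April 3, 2018 respectively; done March 30, 2018 — within the window.
Step 2 — 10 and 25 days from April 13, 2018 (end of the 14-day hold period, which began when the default notice is delivered on March 30, 2018) are April 23, 2018 and May 8, 2018 respectively; done April 24, 2018 — within the window.
Step 3 — counting 8 days from April 24, 2018 (when the itemised statement is provided) gives a deadline of May 2, 2018; completed April 27, 2018, before the deadline.
Step 4 — counting 56 days from April 27, 2018 (when the final cure demand is issued) gives a deadline of June 22, 2018; June 24, 2018 misses that deadline by 2 days.
The analysis stops there.

Step 4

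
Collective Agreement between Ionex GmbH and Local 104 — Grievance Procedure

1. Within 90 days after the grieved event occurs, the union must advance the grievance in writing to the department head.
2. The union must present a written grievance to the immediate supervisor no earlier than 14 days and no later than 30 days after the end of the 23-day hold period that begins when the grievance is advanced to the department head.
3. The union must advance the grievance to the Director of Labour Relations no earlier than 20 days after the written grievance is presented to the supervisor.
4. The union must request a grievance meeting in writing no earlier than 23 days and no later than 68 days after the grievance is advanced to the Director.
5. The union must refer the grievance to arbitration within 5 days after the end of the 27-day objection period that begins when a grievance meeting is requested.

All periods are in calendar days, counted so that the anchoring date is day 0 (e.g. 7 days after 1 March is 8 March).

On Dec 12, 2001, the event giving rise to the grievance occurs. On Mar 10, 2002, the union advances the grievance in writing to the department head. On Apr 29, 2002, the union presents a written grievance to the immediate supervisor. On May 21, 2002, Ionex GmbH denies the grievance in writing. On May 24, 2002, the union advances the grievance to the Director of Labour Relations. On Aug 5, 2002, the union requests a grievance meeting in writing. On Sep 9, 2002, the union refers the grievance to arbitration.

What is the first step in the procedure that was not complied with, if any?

(1) due by Dec 12, 2001 + 90 days = Mar 12, 2002; done Mar 10, 2002 — timely.
(2) the permitted window runs from Apr 2, 2002 + 14 = Apr 16, 2002 to Apr 2, 2002 + 30 = May 2, 2002; Apr 29, 2002 falls inside that range.
(3) permitted from Apr 29, 2002 + 20 days = May 19, 2002 onward; done May 24, 2002, after the minimum wait.
(4) the permitted window runs from May 24, 2002 + 23 = Jun 16, 2002 to May 24, 2002 + 68 = Jul 31, 2002; Aug 5, 2002 is 5 days past the end of the window.
The analysis stops there.

Step 4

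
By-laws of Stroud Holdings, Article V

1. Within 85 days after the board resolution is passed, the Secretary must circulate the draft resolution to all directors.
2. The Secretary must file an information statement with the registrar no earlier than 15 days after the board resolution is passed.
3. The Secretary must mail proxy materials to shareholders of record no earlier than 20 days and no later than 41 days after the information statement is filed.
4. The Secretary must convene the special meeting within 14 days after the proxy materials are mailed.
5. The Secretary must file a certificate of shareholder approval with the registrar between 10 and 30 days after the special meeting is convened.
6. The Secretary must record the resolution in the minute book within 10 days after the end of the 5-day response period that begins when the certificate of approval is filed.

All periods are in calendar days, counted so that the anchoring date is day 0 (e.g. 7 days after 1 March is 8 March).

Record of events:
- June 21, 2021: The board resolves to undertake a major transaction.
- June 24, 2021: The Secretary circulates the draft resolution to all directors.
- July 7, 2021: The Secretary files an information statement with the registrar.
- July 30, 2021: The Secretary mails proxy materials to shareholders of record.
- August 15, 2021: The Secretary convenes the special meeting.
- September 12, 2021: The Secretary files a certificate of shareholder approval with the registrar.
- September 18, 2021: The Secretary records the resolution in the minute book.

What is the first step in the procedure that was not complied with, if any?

Step 4

(1) due by June 21, 2021 + 85 days = September 14, 2021; done June 24, 2021 — timely.
(2) permitted from June 21, 2021 + 15 days = July 6, 2021 onward; July 7, 2021 is on or after that date.
(3) the permitted window runs from July 7, 2021 + 20 = July 27, 2021 to July 7, 2021 + 41 = August 17, 2021; done July 30, 2021, which is between those dates.
(4) due by July 30, 2021 + 14 days = August 13, 2021; not done until August 15, 2021, 2 days after the deadline.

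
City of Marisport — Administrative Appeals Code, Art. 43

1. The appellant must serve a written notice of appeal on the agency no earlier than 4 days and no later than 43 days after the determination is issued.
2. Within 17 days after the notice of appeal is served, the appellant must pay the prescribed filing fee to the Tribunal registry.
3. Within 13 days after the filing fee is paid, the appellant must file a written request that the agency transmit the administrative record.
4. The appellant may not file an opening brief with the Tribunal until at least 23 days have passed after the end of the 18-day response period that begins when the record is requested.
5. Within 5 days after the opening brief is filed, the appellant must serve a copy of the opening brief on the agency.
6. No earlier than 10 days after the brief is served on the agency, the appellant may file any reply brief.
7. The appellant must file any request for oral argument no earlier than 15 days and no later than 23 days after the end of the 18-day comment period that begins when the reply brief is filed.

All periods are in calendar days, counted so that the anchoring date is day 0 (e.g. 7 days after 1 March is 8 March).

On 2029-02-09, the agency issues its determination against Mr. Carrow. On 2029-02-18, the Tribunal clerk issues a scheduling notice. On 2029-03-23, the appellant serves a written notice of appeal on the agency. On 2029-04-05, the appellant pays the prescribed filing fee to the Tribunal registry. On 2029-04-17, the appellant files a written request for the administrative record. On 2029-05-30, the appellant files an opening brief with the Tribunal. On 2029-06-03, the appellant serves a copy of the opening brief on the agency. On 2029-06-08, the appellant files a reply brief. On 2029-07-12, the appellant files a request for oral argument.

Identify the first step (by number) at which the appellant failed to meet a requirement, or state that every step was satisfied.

(1) the permitted window runs from 2029-02-09 + 4 = 2029-02-13 to 2029-02-09 + 43 = 2029-03-24; done 2029-03-23 — within the window.
(2) due by 2029-03-23 + 17 days = 2029-04-09; done 2029-04-05 — timely.
(3) due by 2029-04-05 + 13 days = 2029-04-18; done 2029-04-17 — timely.
(4) permitted from 2029-05-05 + 23 days = 2029-05-28 onward; done 2029-05-30, after the minimum wait.
(5) due by 2029-05-30 + 5 days = 2029-06-04; 2029-06-03 is within that limit.
(6) permitted from 2029-06-03 + 10 days = 2029-06-13 onward; acted on 2029-06-08, 5 days prematurely.

Step 6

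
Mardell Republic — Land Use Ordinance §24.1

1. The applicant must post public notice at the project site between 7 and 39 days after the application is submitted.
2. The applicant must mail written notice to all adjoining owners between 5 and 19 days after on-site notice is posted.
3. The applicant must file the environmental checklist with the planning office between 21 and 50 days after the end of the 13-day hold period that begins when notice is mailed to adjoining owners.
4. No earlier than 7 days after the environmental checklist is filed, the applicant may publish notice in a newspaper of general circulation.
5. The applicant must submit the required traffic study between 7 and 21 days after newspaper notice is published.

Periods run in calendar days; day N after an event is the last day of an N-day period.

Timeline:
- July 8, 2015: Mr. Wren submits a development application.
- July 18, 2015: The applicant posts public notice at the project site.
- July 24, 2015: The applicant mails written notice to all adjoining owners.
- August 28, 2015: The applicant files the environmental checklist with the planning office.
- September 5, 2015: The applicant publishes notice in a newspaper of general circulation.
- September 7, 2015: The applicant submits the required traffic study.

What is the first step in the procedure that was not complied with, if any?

Step 5

Step 1 — 7 and 39 days from July 8, 2015 (when the application is submitted) are July 15, 2015 and August 16, 2015 respectively; done July 18, 2015, which is between those dates.
Step 2 — 5 and 19 days from July 18, 2015 (when on-site notice is posted) are July 23, 2015 and August 6, 2015 respectively; done July 24, 2015, which is between those dates.
Step 3 — 21 and 50 days from August 6, 2015 (end of the 13-day hold period, which began when notice is mailed to adjoining owners on July 24, 2015) are August 27, 2015 and September 25, 2015 respectively; August 28, 2015 falls inside that range.
Step 4 — must wait 7 days from August 28, 2015 (when the environmental checklist is filed), so not before September 4, 2015; done September 5, 2015, after the minimum wait.
Step 5 — 7 and 21 days from September 5, 2015 (when newspaper notice is published) are September 12, 2015 and September 26, 2015 respectively; September 7, 2015 is 5 days too early.
The procedure was therefore not followed at step 5.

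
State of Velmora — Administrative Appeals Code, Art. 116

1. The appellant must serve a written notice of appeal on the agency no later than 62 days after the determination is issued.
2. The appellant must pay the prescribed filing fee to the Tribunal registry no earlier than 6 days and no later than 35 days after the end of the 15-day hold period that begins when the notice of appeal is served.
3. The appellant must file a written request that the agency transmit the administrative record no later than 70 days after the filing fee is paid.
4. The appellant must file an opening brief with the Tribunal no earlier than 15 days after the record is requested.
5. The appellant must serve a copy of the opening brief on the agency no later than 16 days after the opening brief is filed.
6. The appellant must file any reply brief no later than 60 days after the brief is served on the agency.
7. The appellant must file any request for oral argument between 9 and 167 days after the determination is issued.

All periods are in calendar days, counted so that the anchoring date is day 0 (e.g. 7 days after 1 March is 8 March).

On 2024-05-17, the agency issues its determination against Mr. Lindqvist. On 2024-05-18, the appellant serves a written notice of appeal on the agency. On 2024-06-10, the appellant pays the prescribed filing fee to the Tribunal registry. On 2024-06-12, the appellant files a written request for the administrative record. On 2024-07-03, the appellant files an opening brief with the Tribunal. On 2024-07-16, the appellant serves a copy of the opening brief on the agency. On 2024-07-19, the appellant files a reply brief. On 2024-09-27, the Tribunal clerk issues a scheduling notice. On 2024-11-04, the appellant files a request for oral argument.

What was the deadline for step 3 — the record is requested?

2024-08-19

Step 3 runs from 2024-06-10, when the filing fee is paid. 70 days after 2024-06-10 is 2024-08-19.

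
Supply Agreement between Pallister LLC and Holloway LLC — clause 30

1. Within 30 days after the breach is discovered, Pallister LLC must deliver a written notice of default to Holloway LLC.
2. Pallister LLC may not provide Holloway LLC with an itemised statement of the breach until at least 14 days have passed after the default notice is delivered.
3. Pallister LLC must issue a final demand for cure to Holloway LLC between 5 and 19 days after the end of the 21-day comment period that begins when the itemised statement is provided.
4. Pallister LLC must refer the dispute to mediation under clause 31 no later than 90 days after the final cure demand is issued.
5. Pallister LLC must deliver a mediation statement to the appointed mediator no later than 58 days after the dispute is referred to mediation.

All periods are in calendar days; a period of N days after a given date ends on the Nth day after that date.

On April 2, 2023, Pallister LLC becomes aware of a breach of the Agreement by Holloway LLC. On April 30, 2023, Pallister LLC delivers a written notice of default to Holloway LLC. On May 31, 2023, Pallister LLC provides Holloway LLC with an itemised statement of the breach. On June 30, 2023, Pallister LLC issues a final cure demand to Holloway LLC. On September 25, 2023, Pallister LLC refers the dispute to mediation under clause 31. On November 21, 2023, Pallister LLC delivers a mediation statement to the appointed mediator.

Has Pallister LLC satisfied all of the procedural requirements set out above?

Yes

Step 1 — counting 30 days from April 2, 2023 (when the breach is discovered) gives a deadline of May 2, 2023; April 30, 2023 is within that limit.
Step 2 — must wait 14 days from April 30, 2023 (when the default notice is delivered), so not before May 14, 2023; done May 31, 2023 — permitted.
Step 3 — 5 and 19 days from June 21, 2023 (end of the 21-day comment period, which began when the itemised statement is provided on May 31, 2023) are June 26, 2023 and July 10, 2023 respectively; done June 30, 2023, which is between those dates.
Step 4 — counting 90 days from June 30, 2023 (when the final cure demand is issued) gives a deadline of September 28, 2023; completed September 25, 2023, before the deadline.
Step 5 — counting 58 days from September 25, 2023 (when the dispute is referred to mediation) gives a deadline of November 22, 2023; completed November 21, 2023, before the deadline.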